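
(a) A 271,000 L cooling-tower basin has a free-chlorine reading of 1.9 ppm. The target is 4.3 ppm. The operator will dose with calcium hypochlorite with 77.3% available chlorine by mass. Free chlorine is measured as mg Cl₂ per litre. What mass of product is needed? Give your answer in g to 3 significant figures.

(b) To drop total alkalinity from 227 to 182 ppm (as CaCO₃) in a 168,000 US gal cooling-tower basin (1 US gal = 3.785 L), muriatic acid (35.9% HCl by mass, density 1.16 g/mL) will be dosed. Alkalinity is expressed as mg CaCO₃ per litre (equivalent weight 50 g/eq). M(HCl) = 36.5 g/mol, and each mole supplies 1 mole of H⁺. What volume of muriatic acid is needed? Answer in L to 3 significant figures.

(a) 841 g; (b) 50.2 L

(a) Chlorine deficit: 4.3 − 1.9 = 2.4 ppm = 2.4 mg/L as Cl₂.
(a) Cl₂ equivalent needed: 2.4 mg/L × 271,000 L = 650,400 mg = 650.4 g.
(a) Product at 77.3% available chlorine: 650.4 / 0.773 = 841.4 g.

(b) Volume: 168,000 US gal × 3.785 L/gal = 635,880 L.
(b) Alkalinity to neutralize: (227 − 182) = 45 mg/L as CaCO₃ × 635,880 L = 28,610 g as CaCO₃.
(b) Equivalents of H⁺ required: 28,610 ÷ 50 g/eq = 572.3 eq = 572.3 mol HCl.
(b) Mass of HCl: 572.3 × 36.5 = 20,890 g.
(b) Mass of 35.9% solution: 20,890 / 0.359 = 58,190 g.
(b) Volume: 58,190 g ÷ 1.16 g/mL = 50,160 mL.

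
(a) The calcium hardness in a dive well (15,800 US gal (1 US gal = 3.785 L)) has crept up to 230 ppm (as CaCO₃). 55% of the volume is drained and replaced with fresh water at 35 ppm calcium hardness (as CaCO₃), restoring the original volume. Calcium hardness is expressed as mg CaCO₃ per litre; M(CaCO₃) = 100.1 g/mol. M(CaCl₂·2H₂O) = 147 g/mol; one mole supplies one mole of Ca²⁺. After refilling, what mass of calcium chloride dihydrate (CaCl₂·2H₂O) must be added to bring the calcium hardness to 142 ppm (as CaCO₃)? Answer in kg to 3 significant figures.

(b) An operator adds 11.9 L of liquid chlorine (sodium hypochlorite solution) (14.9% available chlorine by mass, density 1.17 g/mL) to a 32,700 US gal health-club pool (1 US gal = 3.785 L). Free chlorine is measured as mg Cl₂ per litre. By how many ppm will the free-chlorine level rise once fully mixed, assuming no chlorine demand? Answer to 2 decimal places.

(a) 1.69 kg; (b) 16.76 ppm

(a) Volume: 15,800 US gal × 3.785 L/gal = 59,803 L.
(a) After draining 55% and refilling: 230 × 0.45 + 35 × 0.55 = 122.75 ppm.
(a) Deficit to target: 142 − 122.75 = 19.25 mg/L.
(a) As CaCO₃: 19.25 mg/L × 59,803 L = 1151 g; ÷ 100.1 = 11.5 mol Ca²⁺.
(a) Mass: 11.5 × 147 = 1691 g.

(b) Volume: 32,700 US gal × 3.785 L/gal = 123,770 L.
(b) Mass of solution: 11.9 L × 1000 mL/L × 1.17 g/mL = 13,920 g.
(b) Available chlorine delivered: 13,920 g × 0.149 = 2075 g as Cl₂.
(b) Concentration rise: 2075 g / 123,770 L = 16.76 mg/L = 16.76 ppm.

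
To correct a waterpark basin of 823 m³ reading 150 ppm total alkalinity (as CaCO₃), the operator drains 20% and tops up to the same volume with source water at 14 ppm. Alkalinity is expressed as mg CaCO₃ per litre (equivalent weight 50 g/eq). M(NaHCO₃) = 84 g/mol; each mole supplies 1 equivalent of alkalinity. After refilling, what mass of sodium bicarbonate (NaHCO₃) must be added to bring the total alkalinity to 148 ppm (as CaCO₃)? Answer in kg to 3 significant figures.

Volume: 823 m³ = 823,000 L.
After draining 20% and refilling: 150 × 0.80 + 14 × 0.20 = 122.8 ppm.
Deficit to target: 148 − 122.8 = 25.2 mg/L.
As CaCO₃: 25.2 mg/L × 823,000 L = 20,740 g; ÷ 50 g/eq ÷ 1 = 414.8 mol NaHCO₃.
Mass: 414.8 × 84 = 34,840 g.

34.8 kg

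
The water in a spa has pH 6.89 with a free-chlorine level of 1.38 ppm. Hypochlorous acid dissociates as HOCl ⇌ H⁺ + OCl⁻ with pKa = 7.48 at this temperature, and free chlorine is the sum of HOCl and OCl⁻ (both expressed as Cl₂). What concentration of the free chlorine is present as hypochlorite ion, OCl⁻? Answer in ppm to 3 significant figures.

0.282 ppm

[OCl⁻]/[HOCl] = 10^(pH − pKa) = 10^(6.89 − 7.48) = 10^-0.59 = 0.257.
Fraction as HOCl = 1 / (1 + 0.257) = 0.7955.
OCl⁻ = (1 − 0.7955) × 1.38 ppm = 0.2822 ppm.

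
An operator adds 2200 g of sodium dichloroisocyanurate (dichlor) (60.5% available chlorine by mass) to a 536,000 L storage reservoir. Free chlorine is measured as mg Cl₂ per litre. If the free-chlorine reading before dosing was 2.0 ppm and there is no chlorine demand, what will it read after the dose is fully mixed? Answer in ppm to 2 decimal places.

4.48 ppm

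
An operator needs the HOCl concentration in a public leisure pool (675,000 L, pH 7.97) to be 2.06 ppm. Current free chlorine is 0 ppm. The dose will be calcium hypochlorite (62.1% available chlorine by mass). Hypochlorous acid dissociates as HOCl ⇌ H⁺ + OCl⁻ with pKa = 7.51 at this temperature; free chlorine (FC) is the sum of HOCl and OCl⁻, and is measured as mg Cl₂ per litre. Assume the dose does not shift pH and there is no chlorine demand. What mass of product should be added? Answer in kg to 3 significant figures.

8.70 kg

[OCl⁻]/[HOCl] = 10^(pH − pKa) = 10^(7.97 − 7.51) = 2.884; fraction as HOCl = 1/(1 + 2.884) = 0.2575.
Free chlorine required for 2.06 ppm HOCl: 2.06 / 0.2575 = 8.001 ppm.
FC to add: 8.001 − 0 = 8.001 mg/L as Cl₂.
Cl₂ equivalent: 8.001 mg/L × 675,000 L = 5401 g.
Product at 62.1% available Cl: 5401 / 0.621 = 8697 g.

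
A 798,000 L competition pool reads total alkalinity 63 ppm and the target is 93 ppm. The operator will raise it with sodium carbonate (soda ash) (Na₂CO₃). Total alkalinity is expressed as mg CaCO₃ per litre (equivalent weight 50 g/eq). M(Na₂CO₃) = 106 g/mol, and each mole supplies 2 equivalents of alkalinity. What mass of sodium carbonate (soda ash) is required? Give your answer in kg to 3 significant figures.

25.4 kg

Alkalinity to add: (93 − 63) = 30 mg/L as CaCO₃ × 798,000 L = 23,940 g as CaCO₃.
Equivalents: 23,940 g ÷ 50 g/eq = 478.8 eq.
Each mole of Na₂CO₃ supplies 2 eq, so 478.8 / 2 = 239.4 mol.
Mass: 239.4 mol × 106 g/mol = 25,380 g.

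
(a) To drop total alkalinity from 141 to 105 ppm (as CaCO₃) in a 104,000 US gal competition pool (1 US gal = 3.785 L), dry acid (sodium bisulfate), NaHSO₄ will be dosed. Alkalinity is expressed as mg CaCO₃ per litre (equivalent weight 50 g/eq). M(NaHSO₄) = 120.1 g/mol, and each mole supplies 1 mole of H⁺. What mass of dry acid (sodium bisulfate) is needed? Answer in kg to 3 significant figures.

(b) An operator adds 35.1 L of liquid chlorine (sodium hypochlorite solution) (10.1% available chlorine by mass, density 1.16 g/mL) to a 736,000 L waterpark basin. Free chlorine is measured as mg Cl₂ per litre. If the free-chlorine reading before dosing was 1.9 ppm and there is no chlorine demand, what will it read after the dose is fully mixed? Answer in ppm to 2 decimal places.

(a) 34.0 kg; (b) 7.49 ppm

(a) Volume: 104,000 US gal × 3.785 L/gal = 393,640 L.
(a) Alkalinity to neutralize: (141 − 105) = 36 mg/L as CaCO₃ × 393,640 L = 14,170 g as CaCO₃.
(a) Equivalents of H⁺ required: 14,170 ÷ 50 g/eq = 283.4 eq = 283.4 mol NaHSO₄.
(a) Mass of NaHSO₄: 283.4 × 120.1 = 34,040 g.

(b) Mass of solution: 35.1 L × 1000 mL/L × 1.16 g/mL = 40,720 g.
(b) Available chlorine delivered: 40,720 g × 0.101 = 4112 g as Cl₂.
(b) Concentration rise: 4112 g / 736,000 L = 5.587 mg/L = 5.59 ppm.
(b) Final FC: 1.9 + 5.59 = 7.49 ppm.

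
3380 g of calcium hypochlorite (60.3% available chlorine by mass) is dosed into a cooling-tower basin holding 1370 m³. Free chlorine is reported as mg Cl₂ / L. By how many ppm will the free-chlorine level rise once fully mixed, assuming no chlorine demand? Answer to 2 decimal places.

1.49 ppm

Volume: 1370 m³ = 1,370,000 L.
Available chlorine delivered: 3380 g × 0.603 = 2038 g as Cl₂.
Concentration rise: 2038 g / 1,370,000 L = 1.488 mg/L = 1.49 ppm.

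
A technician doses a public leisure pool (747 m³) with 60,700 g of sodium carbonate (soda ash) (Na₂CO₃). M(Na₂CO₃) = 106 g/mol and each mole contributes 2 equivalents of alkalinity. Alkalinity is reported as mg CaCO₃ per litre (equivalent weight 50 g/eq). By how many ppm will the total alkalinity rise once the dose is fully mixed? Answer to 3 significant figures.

76.7 ppm

Volume: 747 m³ = 747,000 L.
Moles of Na₂CO₃: 60,700 g ÷ 106 g/mol = 572.6 mol → 1145 eq of alkalinity.
As CaCO₃: 1145 eq × 50 g/eq = 57,260 g.
Rise: 57,260 g / 747,000 L × 1000 = 76.66 mg/L.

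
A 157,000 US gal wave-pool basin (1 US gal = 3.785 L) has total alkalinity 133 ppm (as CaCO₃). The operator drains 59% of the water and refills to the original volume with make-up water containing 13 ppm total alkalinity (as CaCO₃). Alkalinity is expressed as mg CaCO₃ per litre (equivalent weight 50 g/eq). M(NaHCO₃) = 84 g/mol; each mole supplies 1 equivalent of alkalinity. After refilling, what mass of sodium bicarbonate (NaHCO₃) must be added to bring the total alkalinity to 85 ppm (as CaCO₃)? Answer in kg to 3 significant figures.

22.8 kg

Volume: 157,000 US gal × 3.785 L/gal = 594,245 L.
After draining 59% and refilling: 133 × 0.41 + 13 × 0.59 = 62.2 ppm.
Deficit to target: 85 − 62.2 = 22.8 mg/L.
As CaCO₃: 22.8 mg/L × 594,245 L = 13,550 g; ÷ 50 g/eq ÷ 1 = 271 mol NaHCO₃.
Mass: 271 × 84 = 22,760 g.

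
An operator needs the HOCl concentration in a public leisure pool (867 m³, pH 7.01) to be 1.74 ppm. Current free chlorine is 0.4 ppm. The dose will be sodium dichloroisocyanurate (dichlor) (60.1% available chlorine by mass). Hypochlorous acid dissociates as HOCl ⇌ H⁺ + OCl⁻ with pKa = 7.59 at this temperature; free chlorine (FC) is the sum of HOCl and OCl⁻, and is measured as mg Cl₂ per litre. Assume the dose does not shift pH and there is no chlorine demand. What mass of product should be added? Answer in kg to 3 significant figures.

2.59 kg

Volume: 867 m³ = 867,000 L.
[OCl⁻]/[HOCl] = 10^(pH − pKa) = 10^(7.01 − 7.59) = 0.263; fraction as HOCl = 1/(1 + 0.263) = 0.7917.
Free chlorine required for 1.74 ppm HOCl: 1.74 / 0.7917 = 2.198 ppm.
FC to add: 2.198 − 0.4 = 1.798 mg/L as Cl₂.
Cl₂ equivalent: 1.798 mg/L × 867,000 L = 1559 g.
Product at 60.1% available Cl: 1559 / 0.601 = 2593 g.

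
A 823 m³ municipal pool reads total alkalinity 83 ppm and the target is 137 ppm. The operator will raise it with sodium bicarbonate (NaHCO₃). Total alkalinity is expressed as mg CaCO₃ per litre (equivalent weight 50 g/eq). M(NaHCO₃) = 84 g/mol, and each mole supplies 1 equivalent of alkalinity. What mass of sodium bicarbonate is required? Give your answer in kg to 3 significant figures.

74.7 kg

Volume: 823 m³ = 823,000 L.
Alkalinity to add: (137 − 83) = 54 mg/L as CaCO₃ × 823,000 L = 44,440 g as CaCO₃.
Equivalents: 44,440 g ÷ 50 g/eq = 888.8 eq.
NaHCO₃ supplies 1 eq per mole → 888.8 mol.
Mass: 888.8 mol × 84 g/mol = 74,660 g.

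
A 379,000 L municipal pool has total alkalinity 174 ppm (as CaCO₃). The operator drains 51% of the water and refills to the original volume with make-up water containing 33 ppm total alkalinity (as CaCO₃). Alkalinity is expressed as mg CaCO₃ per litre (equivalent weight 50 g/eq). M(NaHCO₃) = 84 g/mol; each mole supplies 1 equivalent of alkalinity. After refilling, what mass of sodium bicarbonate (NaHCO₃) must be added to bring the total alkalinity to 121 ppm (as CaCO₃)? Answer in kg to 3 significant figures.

After draining 51% and refilling: 174 × 0.49 + 33 × 0.51 = 102.09 ppm.
Deficit to target: 121 − 102.09 = 18.91 mg/L.
As CaCO₃: 18.91 mg/L × 379,000 L = 7167 g; ÷ 50 g/eq ÷ 1 = 143.3 mol NaHCO₃.
Mass: 143.3 × 84 = 12,040 g.

12.0 kg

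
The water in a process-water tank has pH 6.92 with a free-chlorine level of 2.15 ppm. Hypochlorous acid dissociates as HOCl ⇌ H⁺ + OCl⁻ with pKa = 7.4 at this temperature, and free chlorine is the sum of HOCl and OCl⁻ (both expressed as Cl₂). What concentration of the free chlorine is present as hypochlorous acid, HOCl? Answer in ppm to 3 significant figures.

1.62 ppm

[OCl⁻]/[HOCl] = 10^(pH − pKa) = 10^(6.92 − 7.4) = 10^-0.48 = 0.3311.
Fraction as HOCl = 1 / (1 + 0.3311) = 0.7512.
HOCl = 0.7512 × 2.15 ppm = 1.615 ppm.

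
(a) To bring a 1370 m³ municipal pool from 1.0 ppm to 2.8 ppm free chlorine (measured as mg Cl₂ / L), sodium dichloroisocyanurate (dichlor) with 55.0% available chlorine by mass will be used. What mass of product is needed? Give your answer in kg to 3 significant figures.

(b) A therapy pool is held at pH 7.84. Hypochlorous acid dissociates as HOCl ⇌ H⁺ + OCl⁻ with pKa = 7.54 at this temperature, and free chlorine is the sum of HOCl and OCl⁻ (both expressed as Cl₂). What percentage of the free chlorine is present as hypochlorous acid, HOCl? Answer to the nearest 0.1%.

(a) Volume: 1370 m³ = 1,370,000 L.
(a) Chlorine deficit: 2.8 − 1.0 = 1.8 ppm = 1.8 mg/L as Cl₂.
(a) Cl₂ equivalent needed: 1.8 mg/L × 1,370,000 L = 2,466,000 mg = 2466 g.
(a) Product at 55.0% available chlorine: 2466 / 0.55 = 4484 g.

(b) [OCl⁻]/[HOCl] = 10^(pH − pKa) = 10^(7.84 − 7.54) = 10^0.30 = 1.995.
(b) Fraction as HOCl = 1 / (1 + 1.995) = 0.3339.

(a) 4.48 kg; (b) 33.4%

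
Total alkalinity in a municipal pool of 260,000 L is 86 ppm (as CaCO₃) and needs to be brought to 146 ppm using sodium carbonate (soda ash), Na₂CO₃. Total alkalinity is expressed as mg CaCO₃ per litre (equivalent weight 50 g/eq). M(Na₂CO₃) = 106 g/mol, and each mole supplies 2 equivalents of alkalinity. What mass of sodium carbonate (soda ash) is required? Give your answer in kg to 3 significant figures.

Alkalinity to add: (146 − 86) = 60 mg/L as CaCO₃ × 260,000 L = 15,600 g as CaCO₃.
Equivalents: 15,600 g ÷ 50 g/eq = 312 eq.
Each mole of Na₂CO₃ supplies 2 eq, so 312 / 2 = 156 mol.
Mass: 156 mol × 106 g/mol = 16,540 g.

16.5 kg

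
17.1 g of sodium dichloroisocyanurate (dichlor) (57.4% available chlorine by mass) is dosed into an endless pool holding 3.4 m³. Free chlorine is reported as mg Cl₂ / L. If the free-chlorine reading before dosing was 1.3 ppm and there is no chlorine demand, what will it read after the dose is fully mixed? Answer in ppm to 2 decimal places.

Volume: 3.4 m³ = 3,400 L.
Available chlorine delivered: 17.1 g × 0.574 = 9.815 g as Cl₂.
Concentration rise: 9.815 g / 3,400 L = 2.887 mg/L = 2.89 ppm.
Final FC: 1.3 + 2.89 = 4.19 ppm.

4.19 ppm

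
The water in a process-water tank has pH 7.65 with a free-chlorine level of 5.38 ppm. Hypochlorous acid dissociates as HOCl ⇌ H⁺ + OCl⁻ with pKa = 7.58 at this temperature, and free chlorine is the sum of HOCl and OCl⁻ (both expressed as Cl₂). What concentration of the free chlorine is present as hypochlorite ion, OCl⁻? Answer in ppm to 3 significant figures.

[OCl⁻]/[HOCl] = 10^(pH − pKa) = 10^(7.65 − 7.58) = 10^0.07 = 1.175.
Fraction as HOCl = 1 / (1 + 1.175) = 0.4598.
OCl⁻ = (1 − 0.4598) × 5.38 ppm = 2.906 ppm.

2.91 ppm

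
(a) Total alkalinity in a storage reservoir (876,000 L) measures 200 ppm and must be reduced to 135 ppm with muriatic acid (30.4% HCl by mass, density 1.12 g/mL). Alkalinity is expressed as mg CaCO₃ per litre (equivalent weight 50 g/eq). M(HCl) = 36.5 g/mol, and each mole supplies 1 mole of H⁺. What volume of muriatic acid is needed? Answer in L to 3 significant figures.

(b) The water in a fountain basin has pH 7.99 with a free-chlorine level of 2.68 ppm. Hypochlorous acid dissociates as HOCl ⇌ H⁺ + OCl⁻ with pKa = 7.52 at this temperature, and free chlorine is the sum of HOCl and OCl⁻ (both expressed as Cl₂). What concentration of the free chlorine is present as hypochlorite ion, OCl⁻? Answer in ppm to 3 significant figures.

(a) 122 L; (b) 2.00 ppm

(a) Alkalinity to neutralize: (200 − 135) = 65 mg/L as CaCO₃ × 876,000 L = 56,940 g as CaCO₃.
(a) Equivalents of H⁺ required: 56,940 ÷ 50 g/eq = 1139 eq = 1139 mol HCl.
(a) Mass of HCl: 1139 × 36.5 = 41,570 g.
(a) Mass of 30.4% solution: 41,570 / 0.304 = 136,700 g.
(a) Volume: 136,700 g ÷ 1.12 g/mL = 122,100 mL.

(b) [OCl⁻]/[HOCl] = 10^(pH − pKa) = 10^(7.99 − 7.52) = 10^0.47 = 2.951.
(b) Fraction as HOCl = 1 / (1 + 2.951) = 0.2531.
(b) OCl⁻ = (1 − 0.2531) × 2.68 ppm = 2.002 ppm.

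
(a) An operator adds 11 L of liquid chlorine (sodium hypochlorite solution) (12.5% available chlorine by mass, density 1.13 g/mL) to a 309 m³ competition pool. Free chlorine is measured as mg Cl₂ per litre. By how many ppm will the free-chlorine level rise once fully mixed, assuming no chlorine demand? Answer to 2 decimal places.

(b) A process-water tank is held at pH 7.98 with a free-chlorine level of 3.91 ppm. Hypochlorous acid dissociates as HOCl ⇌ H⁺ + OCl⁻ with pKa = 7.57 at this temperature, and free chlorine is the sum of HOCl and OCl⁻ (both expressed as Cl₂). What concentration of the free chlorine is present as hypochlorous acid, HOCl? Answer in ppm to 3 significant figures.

(a) 5.03 ppm; (b) 1.10 ppm

(a) Volume: 309 m³ = 309,000 L.
(a) Mass of solution: 11 L × 1000 mL/L × 1.13 g/mL = 12,430 g.
(a) Available chlorine delivered: 12,430 g × 0.125 = 1554 g as Cl₂.
(a) Concentration rise: 1554 g / 309,000 L = 5.028 mg/L = 5.03 ppm.

(b) [OCl⁻]/[HOCl] = 10^(pH − pKa) = 10^(7.98 − 7.57) = 10^0.41 = 2.57.
(b) Fraction as HOCl = 1 / (1 + 2.57) = 0.2801.
(b) HOCl = 0.2801 × 3.91 ppm = 1.095 ppm.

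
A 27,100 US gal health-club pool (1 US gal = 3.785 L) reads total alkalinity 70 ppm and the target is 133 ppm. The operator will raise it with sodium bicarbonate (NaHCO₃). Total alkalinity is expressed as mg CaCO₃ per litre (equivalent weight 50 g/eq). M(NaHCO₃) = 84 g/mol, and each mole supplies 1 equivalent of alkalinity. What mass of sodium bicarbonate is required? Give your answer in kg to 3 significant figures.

Volume: 27,100 US gal × 3.785 L/gal = 102,574 L.
Alkalinity to add: (133 − 70) = 63 mg/L as CaCO₃ × 102,574 L = 6462 g as CaCO₃.
Equivalents: 6462 g ÷ 50 g/eq = 129.2 eq.
NaHCO₃ supplies 1 eq per mole → 129.2 mol.
Mass: 129.2 mol × 84 g/mol = 10,860 g.

10.9 kg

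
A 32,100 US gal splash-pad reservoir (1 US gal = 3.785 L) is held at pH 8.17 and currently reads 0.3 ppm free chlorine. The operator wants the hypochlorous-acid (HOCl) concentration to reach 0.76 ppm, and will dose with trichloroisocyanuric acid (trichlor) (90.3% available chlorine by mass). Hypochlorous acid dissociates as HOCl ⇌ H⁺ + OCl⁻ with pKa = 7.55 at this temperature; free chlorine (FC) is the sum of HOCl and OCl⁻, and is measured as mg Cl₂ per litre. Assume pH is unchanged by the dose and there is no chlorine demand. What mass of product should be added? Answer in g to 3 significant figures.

488 g

Volume: 32,100 US gal × 3.785 L/gal = 121,498 L.
[OCl⁻]/[HOCl] = 10^(pH − pKa) = 10^(8.17 − 7.55) = 4.169; fraction as HOCl = 1/(1 + 4.169) = 0.1935.
Free chlorine required for 0.76 ppm HOCl: 0.76 / 0.1935 = 3.928 ppm.
FC to add: 3.928 − 0.3 = 3.628 mg/L as Cl₂.
Cl₂ equivalent: 3.628 mg/L × 121,498 L = 440.8 g.
Product at 90.3% available Cl: 440.8 / 0.903 = 488.2 g.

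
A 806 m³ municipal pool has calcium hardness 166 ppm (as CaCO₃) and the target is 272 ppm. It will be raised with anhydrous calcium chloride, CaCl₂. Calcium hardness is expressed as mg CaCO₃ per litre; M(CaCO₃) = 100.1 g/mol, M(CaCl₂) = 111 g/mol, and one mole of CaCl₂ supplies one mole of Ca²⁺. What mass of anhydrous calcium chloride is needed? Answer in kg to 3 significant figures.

Volume: 806 m³ = 806,000 L.
Hardness to add: (272 − 166) = 106 mg/L as CaCO₃ × 806,000 L = 85,440 g as CaCO₃.
Moles of Ca²⁺ (1 mol Ca²⁺ ≡ 1 mol CaCO₃): 85,440 / 100.1 g/mol = 853.5 mol.
Mass of CaCl₂: 853.5 × 111 = 94,740 g.

94.7 kg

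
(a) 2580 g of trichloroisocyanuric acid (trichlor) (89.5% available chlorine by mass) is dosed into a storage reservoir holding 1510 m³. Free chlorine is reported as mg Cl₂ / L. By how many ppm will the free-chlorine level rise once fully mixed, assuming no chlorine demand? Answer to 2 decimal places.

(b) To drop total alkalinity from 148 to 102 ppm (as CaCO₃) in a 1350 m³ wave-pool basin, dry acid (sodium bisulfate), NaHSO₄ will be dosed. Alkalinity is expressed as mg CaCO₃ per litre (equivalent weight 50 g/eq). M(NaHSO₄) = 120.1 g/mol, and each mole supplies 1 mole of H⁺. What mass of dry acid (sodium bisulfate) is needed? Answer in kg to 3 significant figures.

(a) 1.53 ppm; (b) 149 kg

(a) Volume: 1510 m³ = 1,510,000 L.
(a) Available chlorine delivered: 2580 g × 0.895 = 2309 g as Cl₂.
(a) Concentration rise: 2309 g / 1,510,000 L = 1.529 mg/L = 1.53 ppm.

(b) Volume: 1350 m³ = 1,350,000 L.
(b) Alkalinity to neutralize: (148 − 102) = 46 mg/L as CaCO₃ × 1,350,000 L = 62,100 g as CaCO₃.
(b) Equivalents of H⁺ required: 62,100 ÷ 50 g/eq = 1242 eq = 1242 mol NaHSO₄.
(b) Mass of NaHSO₄: 1242 × 120.1 = 149,200 g.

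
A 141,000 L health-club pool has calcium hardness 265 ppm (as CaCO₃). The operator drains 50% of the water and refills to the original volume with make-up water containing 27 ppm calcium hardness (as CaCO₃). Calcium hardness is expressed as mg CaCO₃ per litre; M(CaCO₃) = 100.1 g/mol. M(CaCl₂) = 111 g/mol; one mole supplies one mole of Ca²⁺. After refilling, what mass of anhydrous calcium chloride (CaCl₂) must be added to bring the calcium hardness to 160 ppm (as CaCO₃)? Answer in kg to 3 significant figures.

After draining 50% and refilling: 265 × 0.50 + 27 × 0.50 = 146 ppm.
Deficit to target: 160 − 146 = 14 mg/L.
As CaCO₃: 14 mg/L × 141,000 L = 1974 g; ÷ 100.1 = 19.72 mol Ca²⁺.
Mass: 19.72 × 111 = 2189 g.

2.19 kg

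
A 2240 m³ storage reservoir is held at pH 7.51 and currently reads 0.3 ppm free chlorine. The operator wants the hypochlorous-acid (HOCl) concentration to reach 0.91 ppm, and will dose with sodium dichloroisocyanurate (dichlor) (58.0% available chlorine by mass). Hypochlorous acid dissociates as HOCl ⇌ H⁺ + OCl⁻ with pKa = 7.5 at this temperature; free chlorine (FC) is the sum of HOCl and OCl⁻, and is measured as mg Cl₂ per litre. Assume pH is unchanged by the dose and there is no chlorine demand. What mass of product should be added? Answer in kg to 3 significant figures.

5.95 kg

Volume: 2240 m³ = 2,240,000 L.
[OCl⁻]/[HOCl] = 10^(pH − pKa) = 10^(7.51 − 7.5) = 1.023; fraction as HOCl = 1/(1 + 1.023) = 0.4942.
Free chlorine required for 0.91 ppm HOCl: 0.91 / 0.4942 = 1.841 ppm.
FC to add: 1.841 − 0.3 = 1.541 mg/L as Cl₂.
Cl₂ equivalent: 1.541 mg/L × 2,240,000 L = 3452 g.
Product at 58.0% available Cl: 3452 / 0.58 = 5952 g.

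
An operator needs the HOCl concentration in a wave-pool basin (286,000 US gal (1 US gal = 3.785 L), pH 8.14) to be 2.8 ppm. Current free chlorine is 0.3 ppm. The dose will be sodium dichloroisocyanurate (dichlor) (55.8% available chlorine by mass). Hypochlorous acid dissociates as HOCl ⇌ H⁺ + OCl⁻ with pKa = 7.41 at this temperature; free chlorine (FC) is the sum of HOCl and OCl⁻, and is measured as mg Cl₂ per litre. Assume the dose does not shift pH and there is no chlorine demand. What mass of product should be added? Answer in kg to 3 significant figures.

Volume: 286,000 US gal × 3.785 L/gal = 1,082,510 L.
[OCl⁻]/[HOCl] = 10^(pH − pKa) = 10^(8.14 − 7.41) = 5.37; fraction as HOCl = 1/(1 + 5.37) = 0.157.
Free chlorine required for 2.8 ppm HOCl: 2.8 / 0.157 = 17.84 ppm.
FC to add: 17.84 − 0.3 = 17.54 mg/L as Cl₂.
Cl₂ equivalent: 17.54 mg/L × 1,082,510 L = 18,980 g.
Product at 55.8% available Cl: 18,980 / 0.558 = 34,020 g.

34.0 kg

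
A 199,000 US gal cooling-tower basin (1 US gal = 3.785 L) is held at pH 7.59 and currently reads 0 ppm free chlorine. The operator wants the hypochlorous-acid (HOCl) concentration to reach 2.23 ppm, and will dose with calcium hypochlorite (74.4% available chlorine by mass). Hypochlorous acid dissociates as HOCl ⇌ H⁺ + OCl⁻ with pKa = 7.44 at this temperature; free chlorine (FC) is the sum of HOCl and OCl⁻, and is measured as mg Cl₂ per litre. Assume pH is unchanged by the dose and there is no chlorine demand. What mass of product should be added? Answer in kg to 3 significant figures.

Volume: 199,000 US gal × 3.785 L/gal = 753,215 L.
[OCl⁻]/[HOCl] = 10^(pH − pKa) = 10^(7.59 − 7.44) = 1.413; fraction as HOCl = 1/(1 + 1.413) = 0.4145.
Free chlorine required for 2.23 ppm HOCl: 2.23 / 0.4145 = 5.38 ppm.
FC to add: 5.38 − 0 = 5.38 mg/L as Cl₂.
Cl₂ equivalent: 5.38 mg/L × 753,215 L = 4052 g.
Product at 74.4% available Cl: 4052 / 0.744 = 5447 g.

5.45 kg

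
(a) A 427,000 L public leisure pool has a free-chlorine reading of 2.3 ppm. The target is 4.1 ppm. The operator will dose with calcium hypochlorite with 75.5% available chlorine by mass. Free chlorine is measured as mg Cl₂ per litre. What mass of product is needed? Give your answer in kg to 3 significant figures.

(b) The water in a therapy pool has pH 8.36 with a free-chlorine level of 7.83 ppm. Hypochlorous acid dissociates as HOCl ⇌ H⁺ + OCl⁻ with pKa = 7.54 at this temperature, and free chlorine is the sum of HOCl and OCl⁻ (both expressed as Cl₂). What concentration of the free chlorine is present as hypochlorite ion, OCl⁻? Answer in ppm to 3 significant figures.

(a) Chlorine deficit: 4.1 − 2.3 = 1.8 ppm = 1.8 mg/L as Cl₂.
(a) Cl₂ equivalent needed: 1.8 mg/L × 427,000 L = 768,600 mg = 768.6 g.
(a) Product at 75.5% available chlorine: 768.6 / 0.755 = 1018 g.

(b) [OCl⁻]/[HOCl] = 10^(pH − pKa) = 10^(8.36 − 7.54) = 10^0.82 = 6.607.
(b) Fraction as HOCl = 1 / (1 + 6.607) = 0.1315.
(b) OCl⁻ = (1 − 0.1315) × 7.83 ppm = 6.801 ppm.

(a) 1.02 kg; (b) 6.80 ppm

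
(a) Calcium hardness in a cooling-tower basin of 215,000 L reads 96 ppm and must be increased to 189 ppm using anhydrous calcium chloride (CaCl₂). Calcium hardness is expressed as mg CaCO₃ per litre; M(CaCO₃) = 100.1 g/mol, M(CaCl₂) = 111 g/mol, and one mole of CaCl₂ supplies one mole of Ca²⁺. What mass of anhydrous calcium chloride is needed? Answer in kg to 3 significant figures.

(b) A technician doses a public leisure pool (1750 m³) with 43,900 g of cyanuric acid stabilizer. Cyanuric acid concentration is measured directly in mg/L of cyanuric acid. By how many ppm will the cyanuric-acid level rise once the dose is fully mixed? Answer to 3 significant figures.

(a) Hardness to add: (189 − 96) = 93 mg/L as CaCO₃ × 215,000 L = 20,000 g as CaCO₃.
(a) Moles of Ca²⁺ (1 mol Ca²⁺ ≡ 1 mol CaCO₃): 20,000 / 100.1 g/mol = 199.8 mol.
(a) Mass of CaCl₂: 199.8 × 111 = 22,170 g.

(b) Volume: 1750 m³ = 1,750,000 L.
(b) Rise: 43,900 g / 1,750,000 L × 1000 = 25.09 mg/L.

(a) 22.2 kg; (b) 25.1 ppm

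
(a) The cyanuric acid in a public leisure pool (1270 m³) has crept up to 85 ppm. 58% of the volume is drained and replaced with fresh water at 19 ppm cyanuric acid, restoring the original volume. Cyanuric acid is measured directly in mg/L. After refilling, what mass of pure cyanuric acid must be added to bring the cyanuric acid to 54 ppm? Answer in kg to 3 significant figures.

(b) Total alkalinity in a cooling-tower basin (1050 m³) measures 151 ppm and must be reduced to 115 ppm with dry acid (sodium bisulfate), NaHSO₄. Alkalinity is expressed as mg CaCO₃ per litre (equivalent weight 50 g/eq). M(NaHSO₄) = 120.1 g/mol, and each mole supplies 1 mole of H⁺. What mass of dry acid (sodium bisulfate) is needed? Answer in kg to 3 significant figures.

(a) 9.25 kg; (b) 90.8 kg

(a) Volume: 1270 m³ = 1,270,000 L.
(a) After draining 58% and refilling: 85 × 0.42 + 19 × 0.58 = 46.72 ppm.
(a) Deficit to target: 54 − 46.72 = 7.28 mg/L.
(a) Mass: 7.28 mg/L × 1,270,000 L = 9246 g cyanuric acid.

(b) Volume: 1050 m³ = 1,050,000 L.
(b) Alkalinity to neutralize: (151 − 115) = 36 mg/L as CaCO₃ × 1,050,000 L = 37,800 g as CaCO₃.
(b) Equivalents of H⁺ required: 37,800 ÷ 50 g/eq = 756 eq = 756 mol NaHSO₄.
(b) Mass of NaHSO₄: 756 × 120.1 = 90,800 g.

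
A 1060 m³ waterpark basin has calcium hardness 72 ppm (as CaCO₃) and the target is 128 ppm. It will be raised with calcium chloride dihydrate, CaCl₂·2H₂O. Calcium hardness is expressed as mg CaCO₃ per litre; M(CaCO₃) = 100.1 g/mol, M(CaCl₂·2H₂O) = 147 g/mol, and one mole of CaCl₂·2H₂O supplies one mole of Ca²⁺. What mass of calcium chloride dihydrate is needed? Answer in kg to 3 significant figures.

Volume: 1060 m³ = 1,060,000 L.
Hardness to add: (128 − 72) = 56 mg/L as CaCO₃ × 1,060,000 L = 59,360 g as CaCO₃.
Moles of Ca²⁺ (1 mol Ca²⁺ ≡ 1 mol CaCO₃): 59,360 / 100.1 g/mol = 593 mol.
Mass of CaCl₂·2H₂O: 593 × 147 = 87,170 g.

87.2 kg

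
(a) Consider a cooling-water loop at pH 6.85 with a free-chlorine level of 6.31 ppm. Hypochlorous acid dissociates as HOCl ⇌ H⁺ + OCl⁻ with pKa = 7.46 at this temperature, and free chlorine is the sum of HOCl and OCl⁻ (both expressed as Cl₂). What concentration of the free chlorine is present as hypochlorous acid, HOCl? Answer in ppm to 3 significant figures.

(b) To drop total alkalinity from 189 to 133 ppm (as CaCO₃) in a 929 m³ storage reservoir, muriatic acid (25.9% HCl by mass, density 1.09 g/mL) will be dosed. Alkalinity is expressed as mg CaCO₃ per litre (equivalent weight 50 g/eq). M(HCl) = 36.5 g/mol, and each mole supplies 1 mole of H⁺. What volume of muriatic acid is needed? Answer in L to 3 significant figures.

(a) [OCl⁻]/[HOCl] = 10^(pH − pKa) = 10^(6.85 − 7.46) = 10^-0.61 = 0.2455.
(a) Fraction as HOCl = 1 / (1 + 0.2455) = 0.8029.
(a) HOCl = 0.8029 × 6.31 ppm = 5.066 ppm.

(b) Volume: 929 m³ = 929,000 L.
(b) Alkalinity to neutralize: (189 − 133) = 56 mg/L as CaCO₃ × 929,000 L = 52,020 g as CaCO₃.
(b) Equivalents of H⁺ required: 52,020 ÷ 50 g/eq = 1040 eq = 1040 mol HCl.
(b) Mass of HCl: 1040 × 36.5 = 37,980 g.
(b) Mass of 25.9% solution: 37,980 / 0.259 = 146,600 g.
(b) Volume: 146,600 g ÷ 1.09 g/mL = 134,500 mL.

(a) 5.07 ppm; (b) 135 L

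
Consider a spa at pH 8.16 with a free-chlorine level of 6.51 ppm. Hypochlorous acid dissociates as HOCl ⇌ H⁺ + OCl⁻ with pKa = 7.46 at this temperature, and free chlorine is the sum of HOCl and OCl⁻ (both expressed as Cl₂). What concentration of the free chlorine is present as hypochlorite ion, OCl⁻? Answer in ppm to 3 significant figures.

5.43 ppm

[OCl⁻]/[HOCl] = 10^(pH − pKa) = 10^(8.16 − 7.46) = 10^0.70 = 5.012.
Fraction as HOCl = 1 / (1 + 5.012) = 0.1663.
OCl⁻ = (1 − 0.1663) × 6.51 ppm = 5.427 ppm.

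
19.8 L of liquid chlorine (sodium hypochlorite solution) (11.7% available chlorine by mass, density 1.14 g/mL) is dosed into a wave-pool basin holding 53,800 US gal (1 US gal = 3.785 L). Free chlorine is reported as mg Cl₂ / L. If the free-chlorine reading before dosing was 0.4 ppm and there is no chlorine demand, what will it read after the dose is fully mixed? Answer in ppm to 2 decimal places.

Volume: 53,800 US gal × 3.785 L/gal = 203,633 L.
Mass of solution: 19.8 L × 1000 mL/L × 1.14 g/mL = 22,570 g.
Available chlorine delivered: 22,570 g × 0.117 = 2641 g as Cl₂.
Concentration rise: 2641 g / 203,633 L = 12.97 mg/L = 12.97 ppm.
Final FC: 0.4 + 12.97 = 13.37 ppm.

13.37 ppm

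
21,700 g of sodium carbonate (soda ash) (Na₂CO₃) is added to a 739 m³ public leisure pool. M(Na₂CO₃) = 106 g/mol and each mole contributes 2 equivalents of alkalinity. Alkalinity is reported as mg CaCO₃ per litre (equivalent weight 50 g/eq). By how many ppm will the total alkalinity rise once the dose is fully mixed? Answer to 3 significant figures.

27.7 ppm

Volume: 739 m³ = 739,000 L.
Moles of Na₂CO₃: 21,700 g ÷ 106 g/mol = 204.7 mol → 409.4 eq of alkalinity.
As CaCO₃: 409.4 eq × 50 g/eq = 20,470 g.
Rise: 20,470 g / 739,000 L × 1000 = 27.7 mg/L.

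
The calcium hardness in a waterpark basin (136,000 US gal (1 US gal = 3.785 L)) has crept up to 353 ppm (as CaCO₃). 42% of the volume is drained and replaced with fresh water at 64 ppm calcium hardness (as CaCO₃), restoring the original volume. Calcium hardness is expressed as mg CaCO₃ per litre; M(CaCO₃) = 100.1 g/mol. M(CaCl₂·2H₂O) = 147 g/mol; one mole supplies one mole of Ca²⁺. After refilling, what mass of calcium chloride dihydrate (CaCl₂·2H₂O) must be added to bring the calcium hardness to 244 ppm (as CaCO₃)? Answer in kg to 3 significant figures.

Volume: 136,000 US gal × 3.785 L/gal = 514,760 L.
After draining 42% and refilling: 353 × 0.58 + 64 × 0.42 = 231.62 ppm.
Deficit to target: 244 − 231.62 = 12.38 mg/L.
As CaCO₃: 12.38 mg/L × 514,760 L = 6373 g; ÷ 100.1 = 63.66 mol Ca²⁺.
Mass: 63.66 × 147 = 9359 g.

9.36 kg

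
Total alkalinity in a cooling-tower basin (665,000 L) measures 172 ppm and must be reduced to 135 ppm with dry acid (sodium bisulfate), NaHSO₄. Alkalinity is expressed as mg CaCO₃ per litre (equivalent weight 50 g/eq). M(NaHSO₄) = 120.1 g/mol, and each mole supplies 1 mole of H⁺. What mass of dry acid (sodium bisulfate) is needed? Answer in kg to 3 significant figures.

59.1 kg

Alkalinity to neutralize: (172 − 135) = 37 mg/L as CaCO₃ × 665,000 L = 24,600 g as CaCO₃.
Equivalents of H⁺ required: 24,600 ÷ 50 g/eq = 492.1 eq = 492.1 mol NaHSO₄.
Mass of NaHSO₄: 492.1 × 120.1 = 59,100 g.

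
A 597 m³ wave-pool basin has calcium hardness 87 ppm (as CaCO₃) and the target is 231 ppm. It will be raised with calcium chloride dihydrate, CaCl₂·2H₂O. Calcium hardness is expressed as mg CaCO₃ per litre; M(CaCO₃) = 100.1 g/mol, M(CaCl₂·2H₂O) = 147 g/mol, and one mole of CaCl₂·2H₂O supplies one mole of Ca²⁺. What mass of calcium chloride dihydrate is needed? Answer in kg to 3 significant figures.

126 kg

Volume: 597 m³ = 597,000 L.
Hardness to add: (231 − 87) = 144 mg/L as CaCO₃ × 597,000 L = 85,970 g as CaCO₃.
Moles of Ca²⁺ (1 mol Ca²⁺ ≡ 1 mol CaCO₃): 85,970 / 100.1 g/mol = 858.8 mol.
Mass of CaCl₂·2H₂O: 858.8 × 147 = 126,200 g.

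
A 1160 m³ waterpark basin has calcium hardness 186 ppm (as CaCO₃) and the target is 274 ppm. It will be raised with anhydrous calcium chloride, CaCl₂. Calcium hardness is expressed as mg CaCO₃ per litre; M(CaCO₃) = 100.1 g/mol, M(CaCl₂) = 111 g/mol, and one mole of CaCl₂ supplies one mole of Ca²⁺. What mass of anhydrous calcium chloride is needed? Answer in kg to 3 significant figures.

113 kg

Volume: 1160 m³ = 1,160,000 L.
Hardness to add: (274 − 186) = 88 mg/L as CaCO₃ × 1,160,000 L = 102,100 g as CaCO₃.
Moles of Ca²⁺ (1 mol Ca²⁺ ≡ 1 mol CaCO₃): 102,100 / 100.1 g/mol = 1020 mol.
Mass of CaCl₂: 1020 × 111 = 113,200 g.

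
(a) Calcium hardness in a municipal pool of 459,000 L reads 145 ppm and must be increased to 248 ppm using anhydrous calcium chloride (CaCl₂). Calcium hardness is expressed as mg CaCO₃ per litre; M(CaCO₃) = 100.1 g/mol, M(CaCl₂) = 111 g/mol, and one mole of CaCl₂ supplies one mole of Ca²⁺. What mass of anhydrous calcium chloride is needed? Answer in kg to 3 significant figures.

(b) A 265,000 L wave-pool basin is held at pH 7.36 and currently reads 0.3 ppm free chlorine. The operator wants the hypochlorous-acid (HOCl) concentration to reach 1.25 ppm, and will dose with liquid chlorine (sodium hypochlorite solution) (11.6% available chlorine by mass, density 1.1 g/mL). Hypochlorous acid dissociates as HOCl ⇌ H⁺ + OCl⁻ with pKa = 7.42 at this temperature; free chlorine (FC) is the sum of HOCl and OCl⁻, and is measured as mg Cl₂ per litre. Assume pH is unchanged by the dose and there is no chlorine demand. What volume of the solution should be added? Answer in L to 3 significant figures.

(a) Hardness to add: (248 − 145) = 103 mg/L as CaCO₃ × 459,000 L = 47,280 g as CaCO₃.
(a) Moles of Ca²⁺ (1 mol Ca²⁺ ≡ 1 mol CaCO₃): 47,280 / 100.1 g/mol = 472.3 mol.
(a) Mass of CaCl₂: 472.3 × 111 = 52,430 g.

(b) [OCl⁻]/[HOCl] = 10^(pH − pKa) = 10^(7.36 − 7.42) = 0.871; fraction as HOCl = 1/(1 + 0.871) = 0.5345.
(b) Free chlorine required for 1.25 ppm HOCl: 1.25 / 0.5345 = 2.339 ppm.
(b) FC to add: 2.339 − 0.3 = 2.039 mg/L as Cl₂.
(b) Cl₂ equivalent: 2.039 mg/L × 265,000 L = 540.3 g.
(b) Product at 11.6% available Cl: 540.3 / 0.116 = 4657 g.
(b) Volume: 4657 g ÷ 1.1 g/mL = 4234 mL.

(a) 52.4 kg; (b) 4.23 L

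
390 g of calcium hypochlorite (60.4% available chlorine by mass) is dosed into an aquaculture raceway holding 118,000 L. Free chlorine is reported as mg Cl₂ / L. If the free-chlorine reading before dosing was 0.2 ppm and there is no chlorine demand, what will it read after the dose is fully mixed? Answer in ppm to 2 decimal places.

Available chlorine delivered: 390 g × 0.604 = 235.6 g as Cl₂.
Concentration rise: 235.6 g / 118,000 L = 1.996 mg/L = 2.00 ppm.
Final FC: 0.2 + 2.00 = 2.20 ppm.

2.20 ppm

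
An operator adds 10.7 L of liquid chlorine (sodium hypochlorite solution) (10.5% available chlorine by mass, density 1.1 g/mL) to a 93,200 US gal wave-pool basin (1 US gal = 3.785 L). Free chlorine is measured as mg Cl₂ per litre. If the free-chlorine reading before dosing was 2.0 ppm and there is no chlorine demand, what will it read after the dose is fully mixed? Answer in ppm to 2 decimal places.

Volume: 93,200 US gal × 3.785 L/gal = 352,762 L.
Mass of solution: 10.7 L × 1000 mL/L × 1.1 g/mL = 11,770 g.
Available chlorine delivered: 11,770 g × 0.105 = 1236 g as Cl₂.
Concentration rise: 1236 g / 352,762 L = 3.503 mg/L = 3.50 ppm.
Final FC: 2.0 + 3.50 = 5.50 ppm.

5.50 ppm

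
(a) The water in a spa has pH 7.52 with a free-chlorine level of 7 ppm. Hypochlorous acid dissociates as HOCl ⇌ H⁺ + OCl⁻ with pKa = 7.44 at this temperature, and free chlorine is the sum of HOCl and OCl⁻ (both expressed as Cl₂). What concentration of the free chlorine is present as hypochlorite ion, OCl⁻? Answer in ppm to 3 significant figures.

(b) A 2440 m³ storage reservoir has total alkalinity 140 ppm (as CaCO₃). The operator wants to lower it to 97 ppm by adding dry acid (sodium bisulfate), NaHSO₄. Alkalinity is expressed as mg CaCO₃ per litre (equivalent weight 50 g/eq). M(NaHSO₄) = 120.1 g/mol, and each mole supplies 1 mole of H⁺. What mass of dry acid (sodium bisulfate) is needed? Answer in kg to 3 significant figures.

(a) [OCl⁻]/[HOCl] = 10^(pH − pKa) = 10^(7.52 − 7.44) = 10^0.08 = 1.202.
(a) Fraction as HOCl = 1 / (1 + 1.202) = 0.4541.
(a) OCl⁻ = (1 − 0.4541) × 7 ppm = 3.821 ppm.

(b) Volume: 2440 m³ = 2,440,000 L.
(b) Alkalinity to neutralize: (140 − 97) = 43 mg/L as CaCO₃ × 2,440,000 L = 104,900 g as CaCO₃.
(b) Equivalents of H⁺ required: 104,900 ÷ 50 g/eq = 2098 eq = 2098 mol NaHSO₄.
(b) Mass of NaHSO₄: 2098 × 120.1 = 252,000 g.

(a) 3.82 ppm; (b) 252 kg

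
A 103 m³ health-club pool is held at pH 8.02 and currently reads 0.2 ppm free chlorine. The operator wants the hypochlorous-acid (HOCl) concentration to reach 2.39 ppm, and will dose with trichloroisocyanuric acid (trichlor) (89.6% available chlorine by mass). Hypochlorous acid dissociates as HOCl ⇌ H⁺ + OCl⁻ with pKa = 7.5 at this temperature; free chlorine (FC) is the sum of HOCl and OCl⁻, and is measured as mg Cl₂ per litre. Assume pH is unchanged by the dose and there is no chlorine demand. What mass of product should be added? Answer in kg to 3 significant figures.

Volume: 103 m³ = 103,000 L.
[OCl⁻]/[HOCl] = 10^(pH − pKa) = 10^(8.02 − 7.5) = 3.311; fraction as HOCl = 1/(1 + 3.311) = 0.2319.
Free chlorine required for 2.39 ppm HOCl: 2.39 / 0.2319 = 10.3 ppm.
FC to add: 10.3 − 0.2 = 10.1 mg/L as Cl₂.
Cl₂ equivalent: 10.1 mg/L × 103,000 L = 1041 g.
Product at 89.6% available Cl: 1041 / 0.896 = 1162 g.

1.16 kg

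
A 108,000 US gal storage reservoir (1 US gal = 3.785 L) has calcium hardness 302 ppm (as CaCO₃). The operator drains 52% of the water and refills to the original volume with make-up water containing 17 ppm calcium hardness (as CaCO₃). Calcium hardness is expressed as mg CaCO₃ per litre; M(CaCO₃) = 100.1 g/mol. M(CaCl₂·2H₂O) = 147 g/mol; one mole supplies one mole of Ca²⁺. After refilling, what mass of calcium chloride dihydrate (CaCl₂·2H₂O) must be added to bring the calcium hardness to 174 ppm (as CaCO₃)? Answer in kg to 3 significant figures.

12.1 kg

Volume: 108,000 US gal × 3.785 L/gal = 408,780 L.
After draining 52% and refilling: 302 × 0.48 + 17 × 0.52 = 153.8 ppm.
Deficit to target: 174 − 153.8 = 20.2 mg/L.
As CaCO₃: 20.2 mg/L × 408,780 L = 8257 g; ÷ 100.1 = 82.49 mol Ca²⁺.
Mass: 82.49 × 147 = 12,130 g.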